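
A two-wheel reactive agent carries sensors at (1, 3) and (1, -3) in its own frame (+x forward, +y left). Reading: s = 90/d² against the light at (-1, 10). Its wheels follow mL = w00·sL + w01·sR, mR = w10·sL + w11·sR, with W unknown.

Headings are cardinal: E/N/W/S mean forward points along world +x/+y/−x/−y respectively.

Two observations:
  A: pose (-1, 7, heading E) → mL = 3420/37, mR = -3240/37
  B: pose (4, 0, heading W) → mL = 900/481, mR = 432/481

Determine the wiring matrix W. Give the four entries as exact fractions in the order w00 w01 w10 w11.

1 1 -1 1

obs A: pose=(-1,7,E) → sL=90, sR=90/37, mL=3420/37, mR=-3240/37
obs B: pose=(4,0,W) → sL=18/37, sR=18/13, mL=900/481, mR=432/481
sensor matrix S = [[90, 90/37], [18/37, 18/13]]; det S = 2196720/17797
solve [mL_A; mL_B] = S·[w00; w01] and [mR_A; mR_B] = S·[w10; w11]:
  w00 = 1, w01 = 1, w10 = -1, w11 = 1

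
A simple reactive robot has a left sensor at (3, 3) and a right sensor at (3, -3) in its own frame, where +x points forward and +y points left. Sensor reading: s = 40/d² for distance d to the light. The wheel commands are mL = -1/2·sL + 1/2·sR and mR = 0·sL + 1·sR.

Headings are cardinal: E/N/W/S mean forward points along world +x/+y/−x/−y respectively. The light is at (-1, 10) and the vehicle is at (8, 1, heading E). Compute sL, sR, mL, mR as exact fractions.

2/9 5/36 -1/24 5/36

left sensor world pos  = (11, 4); dL² = 180
right sensor world pos = (11, -2); dR² = 288
sL = 40/180 = 2/9
sR = 40/288 = 5/36
mL = -1/2·sL + 1/2·sR = -1/24
mR = 0·sL + 1·sR = 5/36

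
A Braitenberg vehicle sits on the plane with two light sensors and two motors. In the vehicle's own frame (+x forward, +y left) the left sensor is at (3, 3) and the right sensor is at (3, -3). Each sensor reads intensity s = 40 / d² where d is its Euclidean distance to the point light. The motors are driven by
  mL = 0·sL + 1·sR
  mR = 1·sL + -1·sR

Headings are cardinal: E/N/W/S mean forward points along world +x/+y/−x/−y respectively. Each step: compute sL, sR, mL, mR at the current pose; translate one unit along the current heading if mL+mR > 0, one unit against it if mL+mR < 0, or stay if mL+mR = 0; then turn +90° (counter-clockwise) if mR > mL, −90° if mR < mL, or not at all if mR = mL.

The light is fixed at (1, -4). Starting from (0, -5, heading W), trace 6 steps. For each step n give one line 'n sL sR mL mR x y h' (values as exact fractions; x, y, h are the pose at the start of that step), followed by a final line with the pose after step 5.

n=0: pose=(0,-5,W); sL=5/4, sR=2; mL=2, mR=-3/4; mL+mR=5/4 → advance +1; mR−mL=-11/4 → turn -1·90°
n=1: pose=(-1,-5,N); sL=40/29, sR=8; mL=8, mR=-192/29; mL+mR=40/29 → advance +1; mR−mL=-424/29 → turn -1·90°
n=2: pose=(-1,-4,E); sL=4, sR=4; mL=4, mR=0; mL+mR=4 → advance +1; mR−mL=-4 → turn -1·90°
n=3: pose=(0,-4,S); sL=40/13, sR=8/5; mL=8/5, mR=96/65; mL+mR=40/13 → advance +1; mR−mL=-8/65 → turn -1·90°
n=4: pose=(0,-5,W); sL=5/4, sR=2; mL=2, mR=-3/4; mL+mR=5/4 → advance +1; mR−mL=-11/4 → turn -1·90°
n=5: pose=(-1,-5,N); sL=40/29, sR=8; mL=8, mR=-192/29; mL+mR=40/29 → advance +1; mR−mL=-424/29 → turn -1·90°

0 5/4 2 2 -3/4 0 -5 W
1 40/29 8 8 -192/29 -1 -5 N
2 4 4 4 0 -1 -4 E
3 40/13 8/5 8/5 96/65 0 -4 S
4 5/4 2 2 -3/4 0 -5 W
5 40/29 8 8 -192/29 -1 -5 N
final -1 -4 E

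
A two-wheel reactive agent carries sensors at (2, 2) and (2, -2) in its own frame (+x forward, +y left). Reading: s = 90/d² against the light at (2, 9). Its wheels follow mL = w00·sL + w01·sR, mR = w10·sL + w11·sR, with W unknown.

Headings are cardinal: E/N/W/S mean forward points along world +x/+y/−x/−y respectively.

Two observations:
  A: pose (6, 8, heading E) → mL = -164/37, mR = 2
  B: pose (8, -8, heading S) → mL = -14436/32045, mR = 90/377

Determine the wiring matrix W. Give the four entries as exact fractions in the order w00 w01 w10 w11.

obs A: pose=(6,8,E) → sL=90/37, sR=2, mL=-164/37, mR=2
obs B: pose=(8,-8,S) → sL=18/85, sR=90/377, mL=-14436/32045, mR=90/377
sensor matrix S = [[90/37, 2], [18/85, 90/377]]; det S = 186336/1185665
solve [mL_A; mL_B] = S·[w00; w01] and [mR_A; mR_B] = S·[w10; w11]:
  w00 = -1, w01 = -1, w10 = 0, w11 = 1

-1 -1 0 1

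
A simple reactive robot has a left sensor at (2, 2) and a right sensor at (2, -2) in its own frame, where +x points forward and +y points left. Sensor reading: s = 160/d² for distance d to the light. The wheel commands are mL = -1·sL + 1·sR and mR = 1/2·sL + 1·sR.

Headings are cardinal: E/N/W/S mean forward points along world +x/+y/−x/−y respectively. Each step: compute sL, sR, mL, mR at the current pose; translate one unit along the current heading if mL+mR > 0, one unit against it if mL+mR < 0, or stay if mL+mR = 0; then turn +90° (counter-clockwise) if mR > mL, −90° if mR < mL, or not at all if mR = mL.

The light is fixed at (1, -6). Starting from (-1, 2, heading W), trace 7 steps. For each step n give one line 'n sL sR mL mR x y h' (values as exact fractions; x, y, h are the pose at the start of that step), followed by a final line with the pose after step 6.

0 40/13 40/29 -640/377 1100/377 -1 2 W
1 160/37 160/61 -3840/2257 10800/2257 -2 2 S
2 80/41 80/13 2240/533 3800/533 -2 1 E
3 160/97 160/81 2560/7857 22000/7857 -1 1 N
4 40/13 40/29 -640/377 1100/377 -1 2 W
5 160/37 160/61 -3840/2257 10800/2257 -2 2 S
6 80/41 80/13 2240/533 3800/533 -2 1 E
final -1 1 N

n=0: pose=(-1,2,W); sL=40/13, sR=40/29; mL=-640/377, mR=1100/377; mL+mR=460/377 → advance +1; mR−mL=60/13 → turn +1·90°
n=1: pose=(-2,2,S); sL=160/37, sR=160/61; mL=-3840/2257, mR=10800/2257; mL+mR=6960/2257 → advance +1; mR−mL=240/37 → turn +1·90°
n=2: pose=(-2,1,E); sL=80/41, sR=80/13; mL=2240/533, mR=3800/533; mL+mR=6040/533 → advance +1; mR−mL=120/41 → turn +1·90°
n=3: pose=(-1,1,N); sL=160/97, sR=160/81; mL=2560/7857, mR=22000/7857; mL+mR=24560/7857 → advance +1; mR−mL=240/97 → turn +1·90°
n=4: pose=(-1,2,W); sL=40/13, sR=40/29; mL=-640/377, mR=1100/377; mL+mR=460/377 → advance +1; mR−mL=60/13 → turn +1·90°
n=5: pose=(-2,2,S); sL=160/37, sR=160/61; mL=-3840/2257, mR=10800/2257; mL+mR=6960/2257 → advance +1; mR−mL=240/37 → turn +1·90°
n=6: pose=(-2,1,E); sL=80/41, sR=80/13; mL=2240/533, mR=3800/533; mL+mR=6040/533 → advance +1; mR−mL=120/41 → turn +1·90°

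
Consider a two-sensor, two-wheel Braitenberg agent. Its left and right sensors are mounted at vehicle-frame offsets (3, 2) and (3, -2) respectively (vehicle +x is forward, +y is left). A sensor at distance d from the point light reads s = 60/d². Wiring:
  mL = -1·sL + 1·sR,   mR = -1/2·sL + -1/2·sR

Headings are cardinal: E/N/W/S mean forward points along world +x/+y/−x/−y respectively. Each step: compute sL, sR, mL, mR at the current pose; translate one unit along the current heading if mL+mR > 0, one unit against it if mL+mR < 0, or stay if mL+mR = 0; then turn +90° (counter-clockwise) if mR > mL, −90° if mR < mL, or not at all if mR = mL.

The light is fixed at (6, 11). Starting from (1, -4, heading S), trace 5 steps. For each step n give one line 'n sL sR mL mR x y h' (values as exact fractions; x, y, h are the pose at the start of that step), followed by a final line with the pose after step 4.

n=0: pose=(1,-4,S); sL=20/111, sR=60/373; mL=-800/41403, mR=-7060/41403; mL+mR=-2620/13801 → advance -1; mR−mL=-6260/41403 → turn -1·90°
n=1: pose=(1,-3,W); sL=3/16, sR=15/52; mL=21/208, mR=-99/416; mL+mR=-57/416 → advance -1; mR−mL=-141/416 → turn -1·90°
n=2: pose=(2,-3,N); sL=60/157, sR=12/25; mL=384/3925, mR=-1692/3925; mL+mR=-1308/3925 → advance -1; mR−mL=-2076/3925 → turn -1·90°
n=3: pose=(2,-4,E); sL=6/17, sR=6/29; mL=-72/493, mR=-138/493; mL+mR=-210/493 → advance -1; mR−mL=-66/493 → turn -1·90°
n=4: pose=(1,-4,S); sL=20/111, sR=60/373; mL=-800/41403, mR=-7060/41403; mL+mR=-2620/13801 → advance -1; mR−mL=-6260/41403 → turn -1·90°

0 20/111 60/373 -800/41403 -7060/41403 1 -4 S
1 3/16 15/52 21/208 -99/416 1 -3 W
2 60/157 12/25 384/3925 -1692/3925 2 -3 N
3 6/17 6/29 -72/493 -138/493 2 -4 E
4 20/111 60/373 -800/41403 -7060/41403 1 -4 S
final 1 -3 W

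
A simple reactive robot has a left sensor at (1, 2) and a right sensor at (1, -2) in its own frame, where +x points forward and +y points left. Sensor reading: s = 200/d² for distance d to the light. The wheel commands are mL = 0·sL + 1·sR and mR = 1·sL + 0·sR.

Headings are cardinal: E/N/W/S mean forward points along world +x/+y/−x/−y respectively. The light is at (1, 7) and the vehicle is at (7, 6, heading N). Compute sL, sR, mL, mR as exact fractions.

left sensor world pos  = (5, 7); dL² = 16
right sensor world pos = (9, 7); dR² = 64
sL = 200/16 = 25/2
sR = 200/64 = 25/8
mL = 0·sL + 1·sR = 25/8
mR = 1·sL + 0·sR = 25/2

25/2 25/8 25/8 25/2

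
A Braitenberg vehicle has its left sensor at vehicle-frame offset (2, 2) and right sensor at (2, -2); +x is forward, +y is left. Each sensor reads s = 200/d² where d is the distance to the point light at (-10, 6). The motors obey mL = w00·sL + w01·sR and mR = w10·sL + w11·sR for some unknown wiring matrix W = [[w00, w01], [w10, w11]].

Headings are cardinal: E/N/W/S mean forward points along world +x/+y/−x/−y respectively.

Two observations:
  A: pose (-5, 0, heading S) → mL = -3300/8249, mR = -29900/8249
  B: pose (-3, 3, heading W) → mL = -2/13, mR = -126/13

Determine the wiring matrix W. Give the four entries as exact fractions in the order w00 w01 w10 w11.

obs A: pose=(-5,0,S) → sL=200/113, sR=200/73, mL=-3300/8249, mR=-29900/8249
obs B: pose=(-3,3,W) → sL=4, sR=100/13, mL=-2/13, mR=-126/13
sensor matrix S = [[200/113, 200/73], [4, 100/13]]; det S = 284800/107237
solve [mL_A; mL_B] = S·[w00; w01] and [mR_A; mR_B] = S·[w10; w11]:
  w00 = -1, w01 = 1/2, w10 = -1/2, w11 = -1

-1 1/2 -1/2 -1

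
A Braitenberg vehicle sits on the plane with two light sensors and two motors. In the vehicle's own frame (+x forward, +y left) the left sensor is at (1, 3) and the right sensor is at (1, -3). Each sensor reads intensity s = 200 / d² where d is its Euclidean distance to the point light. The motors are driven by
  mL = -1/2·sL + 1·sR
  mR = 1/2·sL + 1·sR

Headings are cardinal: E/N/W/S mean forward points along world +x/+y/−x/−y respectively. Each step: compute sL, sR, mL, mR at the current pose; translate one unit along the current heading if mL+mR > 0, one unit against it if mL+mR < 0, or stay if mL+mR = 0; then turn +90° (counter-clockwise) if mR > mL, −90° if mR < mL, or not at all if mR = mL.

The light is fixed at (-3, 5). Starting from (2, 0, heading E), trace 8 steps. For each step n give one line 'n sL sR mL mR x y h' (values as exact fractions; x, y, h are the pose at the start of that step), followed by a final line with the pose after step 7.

0 5 2 -1/2 9/2 2 0 E
1 8 200/97 -188/97 588/97 3 0 N
2 100/37 100/13 3050/481 4350/481 3 1 W
3 200/89 200/29 14900/2581 20700/2581 2 1 S
4 5 2 -1/2 9/2 2 0 E
5 8 200/97 -188/97 588/97 3 0 N
6 100/37 100/13 3050/481 4350/481 3 1 W
7 200/89 200/29 14900/2581 20700/2581 2 1 S
final 2 0 E

n=0: pose=(2,0,E); sL=5, sR=2; mL=-1/2, mR=9/2; mL+mR=4 → advance +1; mR−mL=5 → turn +1·90°
n=1: pose=(3,0,N); sL=8, sR=200/97; mL=-188/97, mR=588/97; mL+mR=400/97 → advance +1; mR−mL=8 → turn +1·90°
n=2: pose=(3,1,W); sL=100/37, sR=100/13; mL=3050/481, mR=4350/481; mL+mR=200/13 → advance +1; mR−mL=100/37 → turn +1·90°
n=3: pose=(2,1,S); sL=200/89, sR=200/29; mL=14900/2581, mR=20700/2581; mL+mR=400/29 → advance +1; mR−mL=200/89 → turn +1·90°
n=4: pose=(2,0,E); sL=5, sR=2; mL=-1/2, mR=9/2; mL+mR=4 → advance +1; mR−mL=5 → turn +1·90°
n=5: pose=(3,0,N); sL=8, sR=200/97; mL=-188/97, mR=588/97; mL+mR=400/97 → advance +1; mR−mL=8 → turn +1·90°
n=6: pose=(3,1,W); sL=100/37, sR=100/13; mL=3050/481, mR=4350/481; mL+mR=200/13 → advance +1; mR−mL=100/37 → turn +1·90°
n=7: pose=(2,1,S); sL=200/89, sR=200/29; mL=14900/2581, mR=20700/2581; mL+mR=400/29 → advance +1; mR−mL=200/89 → turn +1·90°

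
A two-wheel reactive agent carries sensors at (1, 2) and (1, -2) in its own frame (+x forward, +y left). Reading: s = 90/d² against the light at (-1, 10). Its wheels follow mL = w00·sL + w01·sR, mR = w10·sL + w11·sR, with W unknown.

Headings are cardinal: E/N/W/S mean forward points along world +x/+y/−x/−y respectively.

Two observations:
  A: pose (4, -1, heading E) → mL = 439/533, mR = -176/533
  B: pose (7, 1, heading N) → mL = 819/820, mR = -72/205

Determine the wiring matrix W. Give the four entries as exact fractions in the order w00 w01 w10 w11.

1/2 1 -1 1

obs A: pose=(4,-1,E) → sL=10/13, sR=18/41, mL=439/533, mR=-176/533
obs B: pose=(7,1,N) → sL=9/10, sR=45/82, mL=819/820, mR=-72/205
sensor matrix S = [[10/13, 18/41], [9/10, 45/82]]; det S = 72/2665
solve [mL_A; mL_B] = S·[w00; w01] and [mR_A; mR_B] = S·[w10; w11]:
  w00 = 1/2, w01 = 1, w10 = -1, w11 = 1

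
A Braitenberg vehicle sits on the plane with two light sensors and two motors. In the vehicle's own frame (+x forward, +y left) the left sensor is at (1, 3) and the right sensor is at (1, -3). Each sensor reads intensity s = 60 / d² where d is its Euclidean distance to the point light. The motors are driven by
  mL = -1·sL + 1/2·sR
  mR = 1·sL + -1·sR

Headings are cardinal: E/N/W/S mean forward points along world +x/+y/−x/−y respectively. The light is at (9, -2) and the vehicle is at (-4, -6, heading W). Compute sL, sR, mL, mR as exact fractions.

left sensor world pos  = (-5, -9); dL² = 245
right sensor world pos = (-5, -3); dR² = 197
sL = 60/245 = 12/49
sR = 60/197 = 60/197
mL = -1·sL + 1/2·sR = -894/9653
mR = 1·sL + -1·sR = -576/9653

12/49 60/197 -894/9653 -576/9653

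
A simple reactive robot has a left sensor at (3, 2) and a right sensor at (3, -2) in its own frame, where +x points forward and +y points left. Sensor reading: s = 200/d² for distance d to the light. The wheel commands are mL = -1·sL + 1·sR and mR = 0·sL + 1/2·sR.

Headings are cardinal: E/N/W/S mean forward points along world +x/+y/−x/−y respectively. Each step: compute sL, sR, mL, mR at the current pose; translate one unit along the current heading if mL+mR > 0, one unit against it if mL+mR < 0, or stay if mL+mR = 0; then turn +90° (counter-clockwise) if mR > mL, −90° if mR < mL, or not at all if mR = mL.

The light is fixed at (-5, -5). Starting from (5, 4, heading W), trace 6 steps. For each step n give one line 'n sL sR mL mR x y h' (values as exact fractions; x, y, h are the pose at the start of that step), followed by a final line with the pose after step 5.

0 100/49 20/17 -720/833 10/17 5 4 W
1 40/41 200/117 3520/4797 100/117 6 4 S
2 25/37 25/29 200/1073 25/58 6 3 E
3 200/221 200/317 -19200/70057 100/317 7 3 N
4 20/13 100/101 -720/1313 50/101 7 4 W
5 200/261 200/157 20800/40977 100/157 8 4 S
final 8 3 E

n=0: pose=(5,4,W); sL=100/49, sR=20/17; mL=-720/833, mR=10/17; mL+mR=-230/833 → advance -1; mR−mL=1210/833 → turn +1·90°
n=1: pose=(6,4,S); sL=40/41, sR=200/117; mL=3520/4797, mR=100/117; mL+mR=2540/1599 → advance +1; mR−mL=580/4797 → turn +1·90°
n=2: pose=(6,3,E); sL=25/37, sR=25/29; mL=200/1073, mR=25/58; mL+mR=1325/2146 → advance +1; mR−mL=525/2146 → turn +1·90°
n=3: pose=(7,3,N); sL=200/221, sR=200/317; mL=-19200/70057, mR=100/317; mL+mR=2900/70057 → advance +1; mR−mL=41300/70057 → turn +1·90°
n=4: pose=(7,4,W); sL=20/13, sR=100/101; mL=-720/1313, mR=50/101; mL+mR=-70/1313 → advance -1; mR−mL=1370/1313 → turn +1·90°
n=5: pose=(8,4,S); sL=200/261, sR=200/157; mL=20800/40977, mR=100/157; mL+mR=46900/40977 → advance +1; mR−mL=5300/40977 → turn +1·90°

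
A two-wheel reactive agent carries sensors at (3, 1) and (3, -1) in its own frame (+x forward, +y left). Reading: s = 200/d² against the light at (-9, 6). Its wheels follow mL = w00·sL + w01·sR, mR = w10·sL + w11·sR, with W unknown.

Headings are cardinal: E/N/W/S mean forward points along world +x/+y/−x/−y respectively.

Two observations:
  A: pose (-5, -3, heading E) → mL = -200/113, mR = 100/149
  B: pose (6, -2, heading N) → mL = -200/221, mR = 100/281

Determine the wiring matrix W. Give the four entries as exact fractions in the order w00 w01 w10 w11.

-1 0 0 1/2

obs A: pose=(-5,-3,E) → sL=200/113, sR=200/149, mL=-200/113, mR=100/149
obs B: pose=(6,-2,N) → sL=200/221, sR=200/281, mL=-200/221, mR=100/281
sensor matrix S = [[200/113, 200/149], [200/221, 200/281]]; det S = 47040000/1045594537
solve [mL_A; mL_B] = S·[w00; w01] and [mR_A; mR_B] = S·[w10; w11]:
  w00 = -1, w01 = 0, w10 = 0, w11 = 1/2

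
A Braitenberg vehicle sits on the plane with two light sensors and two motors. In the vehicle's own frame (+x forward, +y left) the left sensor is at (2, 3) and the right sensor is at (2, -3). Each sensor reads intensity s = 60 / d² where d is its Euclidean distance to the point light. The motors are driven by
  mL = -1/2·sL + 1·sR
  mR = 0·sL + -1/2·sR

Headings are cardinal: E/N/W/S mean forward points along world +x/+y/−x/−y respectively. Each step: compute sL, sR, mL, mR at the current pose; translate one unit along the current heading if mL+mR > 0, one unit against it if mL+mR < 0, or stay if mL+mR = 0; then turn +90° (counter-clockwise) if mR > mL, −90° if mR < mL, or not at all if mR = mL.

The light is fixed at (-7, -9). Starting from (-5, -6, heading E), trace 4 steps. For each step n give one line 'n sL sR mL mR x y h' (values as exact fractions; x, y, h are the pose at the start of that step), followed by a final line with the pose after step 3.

0 15/13 15/4 165/52 -15/8 -5 -6 E
1 60/37 60 2190/37 -30 -4 -6 S
2 30 30/13 -165/13 -15/13 -4 -7 W
3 60/49 60 2910/49 -30 -3 -7 S
final -3 -8 W

n=0: pose=(-5,-6,E); sL=15/13, sR=15/4; mL=165/52, mR=-15/8; mL+mR=135/104 → advance +1; mR−mL=-525/104 → turn -1·90°
n=1: pose=(-4,-6,S); sL=60/37, sR=60; mL=2190/37, mR=-30; mL+mR=1080/37 → advance +1; mR−mL=-3300/37 → turn -1·90°
n=2: pose=(-4,-7,W); sL=30, sR=30/13; mL=-165/13, mR=-15/13; mL+mR=-180/13 → advance -1; mR−mL=150/13 → turn +1·90°
n=3: pose=(-3,-7,S); sL=60/49, sR=60; mL=2910/49, mR=-30; mL+mR=1440/49 → advance +1; mR−mL=-4380/49 → turn -1·90°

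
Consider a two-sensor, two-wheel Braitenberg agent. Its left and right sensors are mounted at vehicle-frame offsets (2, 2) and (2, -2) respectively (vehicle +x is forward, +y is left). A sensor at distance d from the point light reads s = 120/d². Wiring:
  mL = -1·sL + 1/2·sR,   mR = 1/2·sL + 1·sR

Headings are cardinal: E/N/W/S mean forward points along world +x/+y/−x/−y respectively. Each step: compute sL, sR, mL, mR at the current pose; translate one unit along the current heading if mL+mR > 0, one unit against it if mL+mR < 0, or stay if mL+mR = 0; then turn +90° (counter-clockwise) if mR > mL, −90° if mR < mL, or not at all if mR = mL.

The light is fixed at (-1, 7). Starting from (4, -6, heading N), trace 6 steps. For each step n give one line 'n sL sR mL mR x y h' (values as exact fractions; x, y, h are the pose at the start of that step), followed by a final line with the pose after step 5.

n=0: pose=(4,-6,N); sL=12/13, sR=12/17; mL=-126/221, mR=258/221; mL+mR=132/221 → advance +1; mR−mL=384/221 → turn +1·90°
n=1: pose=(4,-5,W); sL=24/41, sR=120/109; mL=-156/4469, mR=6228/4469; mL+mR=6072/4469 → advance +1; mR−mL=6384/4469 → turn +1·90°
n=2: pose=(3,-5,S); sL=15/29, sR=3/5; mL=-63/290, mR=249/290; mL+mR=93/145 → advance +1; mR−mL=156/145 → turn +1·90°
n=3: pose=(3,-6,E); sL=120/157, sR=40/87; mL=-7300/13659, mR=11500/13659; mL+mR=1400/4553 → advance +1; mR−mL=18800/13659 → turn +1·90°
n=4: pose=(4,-6,N); sL=12/13, sR=12/17; mL=-126/221, mR=258/221; mL+mR=132/221 → advance +1; mR−mL=384/221 → turn +1·90°
n=5: pose=(4,-5,W); sL=24/41, sR=120/109; mL=-156/4469, mR=6228/4469; mL+mR=6072/4469 → advance +1; mR−mL=6384/4469 → turn +1·90°

0 12/13 12/17 -126/221 258/221 4 -6 N
1 24/41 120/109 -156/4469 6228/4469 4 -5 W
2 15/29 3/5 -63/290 249/290 3 -5 S
3 120/157 40/87 -7300/13659 11500/13659 3 -6 E
4 12/13 12/17 -126/221 258/221 4 -6 N
5 24/41 120/109 -156/4469 6228/4469 4 -5 W
final 3 -5 S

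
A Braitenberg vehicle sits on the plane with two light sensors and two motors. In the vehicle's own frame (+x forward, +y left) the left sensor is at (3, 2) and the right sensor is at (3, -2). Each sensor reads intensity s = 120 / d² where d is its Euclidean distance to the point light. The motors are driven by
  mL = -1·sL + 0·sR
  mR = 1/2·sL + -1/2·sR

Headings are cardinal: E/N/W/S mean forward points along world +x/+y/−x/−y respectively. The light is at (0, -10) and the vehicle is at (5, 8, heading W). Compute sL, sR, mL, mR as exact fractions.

6/13 30/101 -6/13 108/1313

left sensor world pos  = (2, 6); dL² = 260
right sensor world pos = (2, 10); dR² = 404
sL = 120/260 = 6/13
sR = 120/404 = 30/101
mL = -1·sL + 0·sR = -6/13
mR = 1/2·sL + -1/2·sR = 108/1313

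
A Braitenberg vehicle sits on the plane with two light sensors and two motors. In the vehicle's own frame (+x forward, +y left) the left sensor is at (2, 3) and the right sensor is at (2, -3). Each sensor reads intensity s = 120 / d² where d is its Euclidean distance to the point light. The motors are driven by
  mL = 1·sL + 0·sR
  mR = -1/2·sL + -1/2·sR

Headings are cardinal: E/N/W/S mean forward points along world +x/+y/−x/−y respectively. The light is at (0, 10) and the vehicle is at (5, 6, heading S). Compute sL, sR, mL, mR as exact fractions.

left sensor world pos  = (8, 4); dL² = 100
right sensor world pos = (2, 4); dR² = 40
sL = 120/100 = 6/5
sR = 120/40 = 3
mL = 1·sL + 0·sR = 6/5
mR = -1/2·sL + -1/2·sR = -21/10

6/5 3 6/5 -21/10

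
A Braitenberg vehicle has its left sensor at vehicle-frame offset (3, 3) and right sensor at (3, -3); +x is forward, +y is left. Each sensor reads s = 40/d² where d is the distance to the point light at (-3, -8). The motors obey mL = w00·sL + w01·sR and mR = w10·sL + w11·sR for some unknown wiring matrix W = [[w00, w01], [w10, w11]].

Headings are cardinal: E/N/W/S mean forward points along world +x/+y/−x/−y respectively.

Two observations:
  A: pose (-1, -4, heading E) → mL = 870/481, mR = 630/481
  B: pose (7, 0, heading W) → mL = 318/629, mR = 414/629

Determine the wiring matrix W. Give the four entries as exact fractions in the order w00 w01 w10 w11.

obs A: pose=(-1,-4,E) → sL=20/37, sR=20/13, mL=870/481, mR=630/481
obs B: pose=(7,0,W) → sL=20/37, sR=4/17, mL=318/629, mR=414/629
sensor matrix S = [[20/37, 20/13], [20/37, 4/17]]; det S = -5760/8177
solve [mL_A; mL_B] = S·[w00; w01] and [mR_A; mR_B] = S·[w10; w11]:
  w00 = 1/2, w01 = 1, w10 = 1, w11 = 1/2

1/2 1 1 1/2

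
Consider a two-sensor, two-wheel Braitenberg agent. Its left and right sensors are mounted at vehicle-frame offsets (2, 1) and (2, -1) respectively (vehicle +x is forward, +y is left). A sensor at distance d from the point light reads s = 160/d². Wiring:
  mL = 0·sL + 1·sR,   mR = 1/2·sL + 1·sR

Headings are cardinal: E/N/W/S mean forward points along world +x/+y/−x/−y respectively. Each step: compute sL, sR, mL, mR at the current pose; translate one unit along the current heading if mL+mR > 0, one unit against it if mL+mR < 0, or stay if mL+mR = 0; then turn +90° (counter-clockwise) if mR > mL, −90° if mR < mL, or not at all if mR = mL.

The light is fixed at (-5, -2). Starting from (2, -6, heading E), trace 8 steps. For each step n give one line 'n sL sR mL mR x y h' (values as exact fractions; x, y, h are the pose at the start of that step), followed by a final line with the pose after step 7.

n=0: pose=(2,-6,E); sL=16/9, sR=80/53; mL=80/53, mR=1144/477; mL+mR=1864/477 → advance +1; mR−mL=8/9 → turn +1·90°
n=1: pose=(3,-6,N); sL=160/53, sR=32/17; mL=32/17, mR=3056/901; mL+mR=4752/901 → advance +1; mR−mL=80/53 → turn +1·90°
n=2: pose=(3,-5,W); sL=40/13, sR=4; mL=4, mR=72/13; mL+mR=124/13 → advance +1; mR−mL=20/13 → turn +1·90°
n=3: pose=(2,-5,S); sL=160/89, sR=160/61; mL=160/61, mR=19120/5429; mL+mR=33360/5429 → advance +1; mR−mL=80/89 → turn +1·90°
n=4: pose=(2,-6,E); sL=16/9, sR=80/53; mL=80/53, mR=1144/477; mL+mR=1864/477 → advance +1; mR−mL=8/9 → turn +1·90°
n=5: pose=(3,-6,N); sL=160/53, sR=32/17; mL=32/17, mR=3056/901; mL+mR=4752/901 → advance +1; mR−mL=80/53 → turn +1·90°
n=6: pose=(3,-5,W); sL=40/13, sR=4; mL=4, mR=72/13; mL+mR=124/13 → advance +1; mR−mL=20/13 → turn +1·90°
n=7: pose=(2,-5,S); sL=160/89, sR=160/61; mL=160/61, mR=19120/5429; mL+mR=33360/5429 → advance +1; mR−mL=80/89 → turn +1·90°

0 16/9 80/53 80/53 1144/477 2 -6 E
1 160/53 32/17 32/17 3056/901 3 -6 N
2 40/13 4 4 72/13 3 -5 W
3 160/89 160/61 160/61 19120/5429 2 -5 S
4 16/9 80/53 80/53 1144/477 2 -6 E
5 160/53 32/17 32/17 3056/901 3 -6 N
6 40/13 4 4 72/13 3 -5 W
7 160/89 160/61 160/61 19120/5429 2 -5 S
final 2 -6 E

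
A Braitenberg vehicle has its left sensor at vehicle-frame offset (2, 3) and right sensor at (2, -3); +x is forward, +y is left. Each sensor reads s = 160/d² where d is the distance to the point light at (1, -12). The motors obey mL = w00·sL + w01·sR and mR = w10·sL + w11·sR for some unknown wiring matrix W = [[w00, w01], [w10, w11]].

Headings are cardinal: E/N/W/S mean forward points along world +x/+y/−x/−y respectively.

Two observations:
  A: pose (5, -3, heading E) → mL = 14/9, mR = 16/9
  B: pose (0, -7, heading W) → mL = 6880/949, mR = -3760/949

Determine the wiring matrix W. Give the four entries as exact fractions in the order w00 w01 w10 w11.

1/2 1/2 -1/2 1

obs A: pose=(5,-3,E) → sL=8/9, sR=20/9, mL=14/9, mR=16/9
obs B: pose=(0,-7,W) → sL=160/13, sR=160/73, mL=6880/949, mR=-3760/949
sensor matrix S = [[8/9, 20/9], [160/13, 160/73]]; det S = -72320/2847
solve [mL_A; mL_B] = S·[w00; w01] and [mR_A; mR_B] = S·[w10; w11]:
  w00 = 1/2, w01 = 1/2, w10 = -1/2, w11 = 1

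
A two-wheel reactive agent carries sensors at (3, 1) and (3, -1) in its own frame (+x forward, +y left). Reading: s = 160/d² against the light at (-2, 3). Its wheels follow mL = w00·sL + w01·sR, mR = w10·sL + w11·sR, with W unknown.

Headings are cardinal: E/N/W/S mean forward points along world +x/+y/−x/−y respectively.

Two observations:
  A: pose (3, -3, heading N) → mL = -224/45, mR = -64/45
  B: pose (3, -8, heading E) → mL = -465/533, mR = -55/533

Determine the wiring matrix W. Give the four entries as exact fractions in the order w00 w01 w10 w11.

obs A: pose=(3,-3,N) → sL=32/5, sR=32/9, mL=-224/45, mR=-64/45
obs B: pose=(3,-8,E) → sL=40/41, sR=10/13, mL=-465/533, mR=-55/533
sensor matrix S = [[32/5, 32/9], [40/41, 10/13]]; det S = 6976/4797
solve [mL_A; mL_B] = S·[w00; w01] and [mR_A; mR_B] = S·[w10; w11]:
  w00 = -1/2, w01 = -1/2, w10 = -1/2, w11 = 1/2

-1/2 -1/2 -1/2 1/2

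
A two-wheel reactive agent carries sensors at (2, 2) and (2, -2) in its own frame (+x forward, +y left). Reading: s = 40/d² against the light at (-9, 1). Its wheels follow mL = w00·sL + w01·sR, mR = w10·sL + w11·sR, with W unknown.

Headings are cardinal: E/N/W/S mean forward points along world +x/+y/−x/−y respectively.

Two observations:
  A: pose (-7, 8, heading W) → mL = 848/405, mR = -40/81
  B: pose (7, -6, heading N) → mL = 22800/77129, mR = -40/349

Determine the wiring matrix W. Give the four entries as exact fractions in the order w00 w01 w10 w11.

obs A: pose=(-7,8,W) → sL=8/5, sR=40/81, mL=848/405, mR=-40/81
obs B: pose=(7,-6,N) → sL=40/221, sR=40/349, mL=22800/77129, mR=-40/349
sensor matrix S = [[8/5, 40/81], [40/221, 40/349]]; det S = 587264/6247449
solve [mL_A; mL_B] = S·[w00; w01] and [mR_A; mR_B] = S·[w10; w11]:
  w00 = 1, w01 = 1, w10 = 0, w11 = -1

1 1 0 -1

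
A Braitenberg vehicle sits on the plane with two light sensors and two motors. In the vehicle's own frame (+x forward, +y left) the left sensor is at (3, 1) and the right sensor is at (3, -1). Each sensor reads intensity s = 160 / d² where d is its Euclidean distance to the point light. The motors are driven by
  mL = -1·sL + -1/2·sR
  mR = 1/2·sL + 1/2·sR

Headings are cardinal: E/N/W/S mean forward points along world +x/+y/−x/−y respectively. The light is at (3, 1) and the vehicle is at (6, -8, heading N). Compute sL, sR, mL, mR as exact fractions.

left sensor world pos  = (5, -5); dL² = 40
right sensor world pos = (7, -5); dR² = 52
sL = 160/40 = 4
sR = 160/52 = 40/13
mL = -1·sL + -1/2·sR = -72/13
mR = 1/2·sL + 1/2·sR = 46/13

4 40/13 -72/13 46/13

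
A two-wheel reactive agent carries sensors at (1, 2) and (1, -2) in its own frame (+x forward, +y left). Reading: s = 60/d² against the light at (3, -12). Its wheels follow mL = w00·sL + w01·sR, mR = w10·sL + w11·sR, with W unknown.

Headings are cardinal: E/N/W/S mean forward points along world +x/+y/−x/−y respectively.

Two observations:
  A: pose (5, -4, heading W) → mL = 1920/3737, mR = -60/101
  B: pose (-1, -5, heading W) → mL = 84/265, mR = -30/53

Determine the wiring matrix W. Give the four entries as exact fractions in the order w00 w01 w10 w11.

1/2 -1/2 0 -1

obs A: pose=(5,-4,W) → sL=60/37, sR=60/101, mL=1920/3737, mR=-60/101
obs B: pose=(-1,-5,W) → sL=6/5, sR=30/53, mL=84/265, mR=-30/53
sensor matrix S = [[60/37, 60/101], [6/5, 30/53]]; det S = 40608/198061
solve [mL_A; mL_B] = S·[w00; w01] and [mR_A; mR_B] = S·[w10; w11]:
  w00 = 1/2, w01 = -1/2, w10 = 0, w11 = -1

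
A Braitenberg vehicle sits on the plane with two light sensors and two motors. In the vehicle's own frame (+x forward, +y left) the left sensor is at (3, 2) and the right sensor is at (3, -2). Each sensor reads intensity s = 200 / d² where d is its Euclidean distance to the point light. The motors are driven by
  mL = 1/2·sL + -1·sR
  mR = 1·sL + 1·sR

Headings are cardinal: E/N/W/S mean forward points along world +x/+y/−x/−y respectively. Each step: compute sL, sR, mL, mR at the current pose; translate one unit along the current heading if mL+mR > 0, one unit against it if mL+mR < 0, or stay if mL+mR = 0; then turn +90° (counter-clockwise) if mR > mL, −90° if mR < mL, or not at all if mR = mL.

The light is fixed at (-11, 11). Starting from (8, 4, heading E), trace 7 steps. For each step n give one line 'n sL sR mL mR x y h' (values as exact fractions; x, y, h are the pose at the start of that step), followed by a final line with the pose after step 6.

n=0: pose=(8,4,E); sL=200/509, sR=40/113; mL=-9060/57517, mR=42960/57517; mL+mR=300/509 → advance +1; mR−mL=52020/57517 → turn +1·90°
n=1: pose=(9,4,N); sL=10/17, sR=2/5; mL=-9/85, mR=84/85; mL+mR=15/17 → advance +1; mR−mL=93/85 → turn +1·90°
n=2: pose=(9,5,W); sL=200/353, sR=40/61; mL=-8020/21533, mR=26320/21533; mL+mR=300/353 → advance +1; mR−mL=34340/21533 → turn +1·90°
n=3: pose=(8,5,S); sL=100/261, sR=20/37; mL=-3370/9657, mR=8920/9657; mL+mR=50/87 → advance +1; mR−mL=12290/9657 → turn +1·90°
n=4: pose=(8,4,E); sL=200/509, sR=40/113; mL=-9060/57517, mR=42960/57517; mL+mR=300/509 → advance +1; mR−mL=52020/57517 → turn +1·90°
n=5: pose=(9,4,N); sL=10/17, sR=2/5; mL=-9/85, mR=84/85; mL+mR=15/17 → advance +1; mR−mL=93/85 → turn +1·90°
n=6: pose=(9,5,W); sL=200/353, sR=40/61; mL=-8020/21533, mR=26320/21533; mL+mR=300/353 → advance +1; mR−mL=34340/21533 → turn +1·90°

0 200/509 40/113 -9060/57517 42960/57517 8 4 E
1 10/17 2/5 -9/85 84/85 9 4 N
2 200/353 40/61 -8020/21533 26320/21533 9 5 W
3 100/261 20/37 -3370/9657 8920/9657 8 5 S
4 200/509 40/113 -9060/57517 42960/57517 8 4 E
5 10/17 2/5 -9/85 84/85 9 4 N
6 200/353 40/61 -8020/21533 26320/21533 9 5 W
final 8 5 S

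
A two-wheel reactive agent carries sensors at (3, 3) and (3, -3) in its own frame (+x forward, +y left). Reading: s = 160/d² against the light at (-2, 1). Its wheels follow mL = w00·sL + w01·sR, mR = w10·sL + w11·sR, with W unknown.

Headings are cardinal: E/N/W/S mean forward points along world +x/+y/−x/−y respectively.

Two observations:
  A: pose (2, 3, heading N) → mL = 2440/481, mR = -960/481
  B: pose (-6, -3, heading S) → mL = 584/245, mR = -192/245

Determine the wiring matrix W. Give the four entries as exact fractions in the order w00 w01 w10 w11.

obs A: pose=(2,3,N) → sL=80/13, sR=80/37, mL=2440/481, mR=-960/481
obs B: pose=(-6,-3,S) → sL=16/5, sR=80/49, mL=584/245, mR=-192/245
sensor matrix S = [[80/13, 80/37], [16/5, 80/49]]; det S = 73728/23569
solve [mL_A; mL_B] = S·[w00; w01] and [mR_A; mR_B] = S·[w10; w11]:
  w00 = 1, w01 = -1/2, w10 = -1/2, w11 = 1/2

1 -1/2 -1/2 1/2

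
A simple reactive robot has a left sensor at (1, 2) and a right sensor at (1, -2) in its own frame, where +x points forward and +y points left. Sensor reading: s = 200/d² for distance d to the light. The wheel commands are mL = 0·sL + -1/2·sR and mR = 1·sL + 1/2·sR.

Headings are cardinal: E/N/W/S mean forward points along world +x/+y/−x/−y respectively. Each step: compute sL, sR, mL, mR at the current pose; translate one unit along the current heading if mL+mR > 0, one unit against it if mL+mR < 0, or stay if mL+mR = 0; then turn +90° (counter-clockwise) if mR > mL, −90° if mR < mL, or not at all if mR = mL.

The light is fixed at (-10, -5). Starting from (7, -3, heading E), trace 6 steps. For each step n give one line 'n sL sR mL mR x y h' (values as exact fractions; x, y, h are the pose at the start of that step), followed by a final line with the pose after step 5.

n=0: pose=(7,-3,E); sL=10/17, sR=50/81; mL=-25/81, mR=1235/1377; mL+mR=10/17 → advance +1; mR−mL=1660/1377 → turn +1·90°
n=1: pose=(8,-3,N); sL=40/53, sR=200/409; mL=-100/409, mR=21660/21677; mL+mR=40/53 → advance +1; mR−mL=26960/21677 → turn +1·90°
n=2: pose=(8,-2,W); sL=20/29, sR=100/157; mL=-50/157, mR=4590/4553; mL+mR=20/29 → advance +1; mR−mL=6040/4553 → turn +1·90°
n=3: pose=(7,-2,S); sL=40/73, sR=200/229; mL=-100/229, mR=16460/16717; mL+mR=40/73 → advance +1; mR−mL=23760/16717 → turn +1·90°
n=4: pose=(7,-3,E); sL=10/17, sR=50/81; mL=-25/81, mR=1235/1377; mL+mR=10/17 → advance +1; mR−mL=1660/1377 → turn +1·90°
n=5: pose=(8,-3,N); sL=40/53, sR=200/409; mL=-100/409, mR=21660/21677; mL+mR=40/53 → advance +1; mR−mL=26960/21677 → turn +1·90°

0 10/17 50/81 -25/81 1235/1377 7 -3 E
1 40/53 200/409 -100/409 21660/21677 8 -3 N
2 20/29 100/157 -50/157 4590/4553 8 -2 W
3 40/73 200/229 -100/229 16460/16717 7 -2 S
4 10/17 50/81 -25/81 1235/1377 7 -3 E
5 40/53 200/409 -100/409 21660/21677 8 -3 N
final 8 -2 W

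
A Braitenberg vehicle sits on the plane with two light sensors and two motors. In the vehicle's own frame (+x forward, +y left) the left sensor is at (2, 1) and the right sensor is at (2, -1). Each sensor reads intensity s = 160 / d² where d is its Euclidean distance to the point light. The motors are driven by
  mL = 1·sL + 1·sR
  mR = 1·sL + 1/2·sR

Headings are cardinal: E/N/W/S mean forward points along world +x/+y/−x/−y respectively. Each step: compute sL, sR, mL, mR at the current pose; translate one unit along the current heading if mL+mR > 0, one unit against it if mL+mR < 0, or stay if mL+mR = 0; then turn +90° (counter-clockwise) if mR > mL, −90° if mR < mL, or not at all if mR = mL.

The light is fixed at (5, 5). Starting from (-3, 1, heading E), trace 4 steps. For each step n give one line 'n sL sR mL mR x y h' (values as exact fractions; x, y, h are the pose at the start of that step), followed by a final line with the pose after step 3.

n=0: pose=(-3,1,E); sL=32/9, sR=160/61; mL=3392/549, mR=2672/549; mL+mR=6064/549 → advance +1; mR−mL=-80/61 → turn -1·90°
n=1: pose=(-2,1,S); sL=20/9, sR=8/5; mL=172/45, mR=136/45; mL+mR=308/45 → advance +1; mR−mL=-4/5 → turn -1·90°
n=2: pose=(-2,0,W); sL=160/117, sR=160/97; mL=34240/11349, mR=24880/11349; mL+mR=59120/11349 → advance +1; mR−mL=-80/97 → turn -1·90°
n=3: pose=(-3,0,N); sL=16/9, sR=80/29; mL=1184/261, mR=824/261; mL+mR=2008/261 → advance +1; mR−mL=-40/29 → turn -1·90°

0 32/9 160/61 3392/549 2672/549 -3 1 E
1 20/9 8/5 172/45 136/45 -2 1 S
2 160/117 160/97 34240/11349 24880/11349 -2 0 W
3 16/9 80/29 1184/261 824/261 -3 0 N
final -3 1 E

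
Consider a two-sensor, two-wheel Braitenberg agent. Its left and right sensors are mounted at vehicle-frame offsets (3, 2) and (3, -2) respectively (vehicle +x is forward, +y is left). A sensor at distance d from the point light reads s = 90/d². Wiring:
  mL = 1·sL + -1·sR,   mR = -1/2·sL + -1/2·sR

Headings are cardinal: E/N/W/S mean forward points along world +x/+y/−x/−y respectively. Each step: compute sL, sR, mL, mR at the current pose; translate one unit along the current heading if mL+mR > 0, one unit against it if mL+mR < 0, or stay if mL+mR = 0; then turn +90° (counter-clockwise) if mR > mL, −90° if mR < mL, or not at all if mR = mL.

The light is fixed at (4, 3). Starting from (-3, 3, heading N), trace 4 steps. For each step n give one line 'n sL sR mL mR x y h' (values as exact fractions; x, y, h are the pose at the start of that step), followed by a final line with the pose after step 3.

0 1 45/17 -28/17 -31/17 -3 3 N
1 90/17 18/5 144/85 -378/85 -3 2 E
2 45/26 45/58 360/377 -945/754 -4 2 S
3 18/25 18/25 0 -18/25 -4 3 W
final -3 3 N

n=0: pose=(-3,3,N); sL=1, sR=45/17; mL=-28/17, mR=-31/17; mL+mR=-59/17 → advance -1; mR−mL=-3/17 → turn -1·90°
n=1: pose=(-3,2,E); sL=90/17, sR=18/5; mL=144/85, mR=-378/85; mL+mR=-234/85 → advance -1; mR−mL=-522/85 → turn -1·90°
n=2: pose=(-4,2,S); sL=45/26, sR=45/58; mL=360/377, mR=-945/754; mL+mR=-225/754 → advance -1; mR−mL=-1665/754 → turn -1·90°
n=3: pose=(-4,3,W); sL=18/25, sR=18/25; mL=0, mR=-18/25; mL+mR=-18/25 → advance -1; mR−mL=-18/25 → turn -1·90°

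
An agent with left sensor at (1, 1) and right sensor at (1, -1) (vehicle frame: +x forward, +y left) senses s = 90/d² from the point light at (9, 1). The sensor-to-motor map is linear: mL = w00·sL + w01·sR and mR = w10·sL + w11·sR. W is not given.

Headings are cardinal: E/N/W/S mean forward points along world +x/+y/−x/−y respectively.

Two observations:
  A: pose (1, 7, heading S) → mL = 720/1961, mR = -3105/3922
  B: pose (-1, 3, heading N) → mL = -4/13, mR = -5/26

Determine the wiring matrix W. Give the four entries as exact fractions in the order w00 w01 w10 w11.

obs A: pose=(1,7,S) → sL=45/37, sR=45/53, mL=720/1961, mR=-3105/3922
obs B: pose=(-1,3,N) → sL=9/13, sR=1, mL=-4/13, mR=-5/26
sensor matrix S = [[45/37, 45/53], [9/13, 1]]; det S = 16020/25493
solve [mL_A; mL_B] = S·[w00; w01] and [mR_A; mR_B] = S·[w10; w11]:
  w00 = 1, w01 = -1, w10 = -1, w11 = 1/2

1 -1 -1 1/2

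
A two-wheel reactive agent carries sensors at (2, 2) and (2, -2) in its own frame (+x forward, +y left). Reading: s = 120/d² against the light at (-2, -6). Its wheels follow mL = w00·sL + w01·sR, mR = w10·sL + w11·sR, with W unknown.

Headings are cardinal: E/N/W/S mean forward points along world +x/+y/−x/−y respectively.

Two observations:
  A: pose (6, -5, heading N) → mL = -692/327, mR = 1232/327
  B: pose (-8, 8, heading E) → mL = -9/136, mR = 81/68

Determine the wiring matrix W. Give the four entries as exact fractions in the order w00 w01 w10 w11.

obs A: pose=(6,-5,N) → sL=8/3, sR=120/109, mL=-692/327, mR=1232/327
obs B: pose=(-8,8,E) → sL=15/34, sR=3/4, mL=-9/136, mR=81/68
sensor matrix S = [[8/3, 120/109], [15/34, 3/4]]; det S = 2806/1853
solve [mL_A; mL_B] = S·[w00; w01] and [mR_A; mR_B] = S·[w10; w11]:
  w00 = -1, w01 = 1/2, w10 = 1, w11 = 1

-1 1/2 1 1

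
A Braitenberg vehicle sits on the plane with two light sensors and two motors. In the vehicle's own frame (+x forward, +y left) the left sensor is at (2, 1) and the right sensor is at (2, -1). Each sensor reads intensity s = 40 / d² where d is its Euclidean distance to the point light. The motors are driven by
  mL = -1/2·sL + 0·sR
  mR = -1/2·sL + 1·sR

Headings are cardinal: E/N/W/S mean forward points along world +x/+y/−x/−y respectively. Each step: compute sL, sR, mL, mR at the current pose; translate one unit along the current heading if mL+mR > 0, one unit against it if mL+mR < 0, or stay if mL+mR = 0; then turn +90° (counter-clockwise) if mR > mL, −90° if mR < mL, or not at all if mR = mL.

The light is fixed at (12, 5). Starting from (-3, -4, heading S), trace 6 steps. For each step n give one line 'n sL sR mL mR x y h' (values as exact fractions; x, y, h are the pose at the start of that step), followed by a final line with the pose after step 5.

0 40/317 40/377 -20/317 5140/119509 -3 -4 S
1 20/109 4/25 -10/109 186/2725 -3 -3 E
2 8/65 40/261 -4/65 1556/16965 -4 -3 N
3 10/97 1/9 -5/97 52/873 -4 -2 W
4 40/337 8/81 -20/337 1076/27297 -5 -2 S
5 4/25 20/137 -2/25 226/3425 -5 -1 E
final -6 -1 N

n=0: pose=(-3,-4,S); sL=40/317, sR=40/377; mL=-20/317, mR=5140/119509; mL+mR=-2400/119509 → advance -1; mR−mL=40/377 → turn +1·90°
n=1: pose=(-3,-3,E); sL=20/109, sR=4/25; mL=-10/109, mR=186/2725; mL+mR=-64/2725 → advance -1; mR−mL=4/25 → turn +1·90°
n=2: pose=(-4,-3,N); sL=8/65, sR=40/261; mL=-4/65, mR=1556/16965; mL+mR=512/16965 → advance +1; mR−mL=40/261 → turn +1·90°
n=3: pose=(-4,-2,W); sL=10/97, sR=1/9; mL=-5/97, mR=52/873; mL+mR=7/873 → advance +1; mR−mL=1/9 → turn +1·90°
n=4: pose=(-5,-2,S); sL=40/337, sR=8/81; mL=-20/337, mR=1076/27297; mL+mR=-544/27297 → advance -1; mR−mL=8/81 → turn +1·90°
n=5: pose=(-5,-1,E); sL=4/25, sR=20/137; mL=-2/25, mR=226/3425; mL+mR=-48/3425 → advance -1; mR−mL=20/137 → turn +1·90°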